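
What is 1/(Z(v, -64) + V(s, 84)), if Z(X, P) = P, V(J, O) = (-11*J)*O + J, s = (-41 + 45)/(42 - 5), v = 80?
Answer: -37/6060 ≈ -0.0061056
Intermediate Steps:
s = 4/37 ≈ 0.10811
V(J, O) = J - 11*J*O (V(J, O) = -11*J*O + J = J - 11*J*O)
1/(Z(v, -64) + V(s, 84)) = 1/(-64 + 4*(1 - 11*84)/37) = 1/(-64 + 4*(1 - 924)/37) = 1/(-64 + (4/37)*(-923)) = 1/(-64 - 3692/37) = 1/(-6060/37) = -37/6060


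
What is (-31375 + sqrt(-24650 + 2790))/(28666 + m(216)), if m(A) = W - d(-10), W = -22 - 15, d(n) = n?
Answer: -31375/28639 + 2*I*sqrt(5465)/28639 ≈ -1.0955 + 0.0051626*I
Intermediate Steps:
W = -37
m(A) = -27 (m(A) = -37 - 1*(-10) = -37 + 10 = -27)
(-31375 + sqrt(-24650 + 2790))/(28666 + m(216)) = (-31375 + sqrt(-24650 + 2790))/(28666 - 27) = (-31375 + sqrt(-21860))/28639 = (-31375 + 2*I*sqrt(5465))*(1/28639) = -31375/28639 + 2*I*sqrt(5465)/28639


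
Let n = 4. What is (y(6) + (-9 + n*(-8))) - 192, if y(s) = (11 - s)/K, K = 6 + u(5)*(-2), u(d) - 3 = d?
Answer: -467/2 ≈ -233.50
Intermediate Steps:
u(d) = 3 + d
K = -10 (K = 6 + (3 + 5)*(-2) = 6 + 8*(-2) = 6 - 16 = -10)
y(s) = -11/10 + s/10 (y(s) = (11 - s)/(-10) = (11 - s)*(-1/10) = -11/10 + s/10)
(y(6) + (-9 + n*(-8))) - 192 = ((-11/10 + (1/10)*6) + (-9 + 4*(-8))) - 192 = ((-11/10 + 3/5) + (-9 - 32)) - 192 = (-1/2 - 41) - 192 = -83/2 - 192 = -467/2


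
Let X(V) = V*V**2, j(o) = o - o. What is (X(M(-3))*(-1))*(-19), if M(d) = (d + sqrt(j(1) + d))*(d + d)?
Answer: -98496*I*sqrt(3) ≈ -1.706e+5*I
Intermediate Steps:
j(o) = 0
M(d) = 2*d*(d + sqrt(d)) (M(d) = (d + sqrt(0 + d))*(d + d) = (d + sqrt(d))*(2*d) = 2*d*(d + sqrt(d)))
X(V) = V**3
(X(M(-3))*(-1))*(-19) = ((2*(-3)*(-3 + sqrt(-3)))**3*(-1))*(-19) = ((2*(-3)*(-3 + I*sqrt(3)))**3*(-1))*(-19) = ((18 - 6*I*sqrt(3))**3*(-1))*(-19) = -(18 - 6*I*sqrt(3))**3*(-19) = 19*(18 - 6*I*sqrt(3))**3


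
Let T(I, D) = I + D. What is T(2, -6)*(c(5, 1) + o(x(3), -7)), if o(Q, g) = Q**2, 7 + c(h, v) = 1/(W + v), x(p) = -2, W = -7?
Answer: 38/3 ≈ 12.667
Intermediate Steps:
T(I, D) = D + I
c(h, v) = -7 + 1/(-7 + v)
T(2, -6)*(c(5, 1) + o(x(3), -7)) = (-6 + 2)*((50 - 7*1)/(-7 + 1) + (-2)**2) = -4*((50 - 7)/(-6) + 4) = -4*(-1/6*43 + 4) = -4*(-43/6 + 4) = -4*(-19/6) = 38/3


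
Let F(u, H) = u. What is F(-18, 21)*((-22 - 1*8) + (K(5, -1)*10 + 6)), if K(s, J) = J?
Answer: 612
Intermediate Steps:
F(-18, 21)*((-22 - 1*8) + (K(5, -1)*10 + 6)) = -18*((-22 - 1*8) + (-1*10 + 6)) = -18*((-22 - 8) + (-10 + 6)) = -18*(-30 - 4) = -18*(-34) = 612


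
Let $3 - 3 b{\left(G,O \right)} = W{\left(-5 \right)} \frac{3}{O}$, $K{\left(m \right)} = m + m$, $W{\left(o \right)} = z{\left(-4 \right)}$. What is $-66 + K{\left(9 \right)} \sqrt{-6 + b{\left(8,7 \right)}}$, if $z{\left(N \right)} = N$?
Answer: $-66 + \frac{18 i \sqrt{217}}{7} \approx -66.0 + 37.88 i$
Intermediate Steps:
$W{\left(o \right)} = -4$
$K{\left(m \right)} = 2 m$
$b{\left(G,O \right)} = 1 + \frac{4}{O}$ ($b{\left(G,O \right)} = 1 - \frac{\left(-4\right) \frac{3}{O}}{3} = 1 - \frac{\left(-12\right) \frac{1}{O}}{3} = 1 + \frac{4}{O}$)
$-66 + K{\left(9 \right)} \sqrt{-6 + b{\left(8,7 \right)}} = -66 + 2 \cdot 9 \sqrt{-6 + \frac{4 + 7}{7}} = -66 + 18 \sqrt{-6 + \frac{1}{7} \cdot 11} = -66 + 18 \sqrt{-6 + \frac{11}{7}} = -66 + 18 \sqrt{- \frac{31}{7}} = -66 + 18 \frac{i \sqrt{217}}{7} = -66 + \frac{18 i \sqrt{217}}{7}$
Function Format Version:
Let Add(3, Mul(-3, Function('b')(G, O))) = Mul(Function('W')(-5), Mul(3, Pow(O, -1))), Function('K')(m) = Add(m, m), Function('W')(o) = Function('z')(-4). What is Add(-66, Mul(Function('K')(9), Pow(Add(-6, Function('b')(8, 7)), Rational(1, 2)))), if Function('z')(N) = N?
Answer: Add(-66, Mul(Rational(18, 7), I, Pow(217, Rational(1, 2)))) ≈ Add(-66.000, Mul(37.880, I))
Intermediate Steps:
Function('W')(o) = -4
Function('K')(m) = Mul(2, m)
Function('b')(G, O) = Add(1, Mul(4, Pow(O, -1))) (Function('b')(G, O) = Add(1, Mul(Rational(-1, 3), Mul(-4, Mul(3, Pow(O, -1))))) = Add(1, Mul(Rational(-1, 3), Mul(-12, Pow(O, -1)))) = Add(1, Mul(4, Pow(O, -1))))
Add(-66, Mul(Function('K')(9), Pow(Add(-6, Function('b')(8, 7)), Rational(1, 2)))) = Add(-66, Mul(Mul(2, 9), Pow(Add(-6, Mul(Pow(7, -1), Add(4, 7))), Rational(1, 2)))) = Add(-66, Mul(18, Pow(Add(-6, Mul(Rational(1, 7), 11)), Rational(1, 2)))) = Add(-66, Mul(18, Pow(Add(-6, Rational(11, 7)), Rational(1, 2)))) = Add(-66, Mul(18, Pow(Rational(-31, 7), Rational(1, 2)))) = Add(-66, Mul(18, Mul(Rational(1, 7), I, Pow(217, Rational(1, 2))))) = Add(-66, Mul(Rational(18, 7), I, Pow(217, Rational(1, 2))))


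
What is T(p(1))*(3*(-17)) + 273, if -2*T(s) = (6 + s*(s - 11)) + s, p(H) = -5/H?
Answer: 4677/2 ≈ 2338.5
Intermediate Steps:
T(s) = -3 - s/2 - s*(-11 + s)/2 (T(s) = -((6 + s*(s - 11)) + s)/2 = -((6 + s*(-11 + s)) + s)/2 = -(6 + s + s*(-11 + s))/2 = -3 - s/2 - s*(-11 + s)/2)
T(p(1))*(3*(-17)) + 273 = (-3 + 5*(-5/1) - (-5/1)**2/2)*(3*(-17)) + 273 = (-3 + 5*(-5*1) - (-5*1)**2/2)*(-51) + 273 = (-3 + 5*(-5) - 1/2*(-5)**2)*(-51) + 273 = (-3 - 25 - 1/2*25)*(-51) + 273 = (-3 - 25 - 25/2)*(-51) + 273 = -81/2*(-51) + 273 = 4131/2 + 273 = 4677/2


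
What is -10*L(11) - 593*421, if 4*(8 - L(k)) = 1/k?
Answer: -5494121/22 ≈ -2.4973e+5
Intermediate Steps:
L(k) = 8 - 1/(4*k)
-10*L(11) - 593*421 = -10*(8 - 1/4/11) - 593*421 = -10*(8 - 1/4*1/11) - 249653 = -10*(8 - 1/44) - 249653 = -10*351/44 - 249653 = -1755/22 - 249653 = -5494121/22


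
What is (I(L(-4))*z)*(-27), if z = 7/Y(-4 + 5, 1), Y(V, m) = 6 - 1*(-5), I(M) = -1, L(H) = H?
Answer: 189/11 ≈ 17.182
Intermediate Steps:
Y(V, m) = 11 (Y(V, m) = 6 + 5 = 11)
z = 7/11 ≈ 0.63636
(I(L(-4))*z)*(-27) = -1*7/11*(-27) = -7/11*(-27) = 189/11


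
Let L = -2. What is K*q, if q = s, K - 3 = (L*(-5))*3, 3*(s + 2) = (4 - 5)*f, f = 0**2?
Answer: -66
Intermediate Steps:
f = 0
s = -2 (s = -2 + ((4 - 5)*0)/3 = -2 + (-1*0)/3 = -2 + (1/3)*0 = -2 + 0 = -2)
K = 33 (K = 3 - 2*(-5)*3 = 3 + 10*3 = 3 + 30 = 33)
q = -2
K*q = 33*(-2) = -66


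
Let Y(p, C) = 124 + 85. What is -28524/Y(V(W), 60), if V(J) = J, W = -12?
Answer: -28524/209 ≈ -136.48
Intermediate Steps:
Y(p, C) = 209
-28524/Y(V(W), 60) = -28524/209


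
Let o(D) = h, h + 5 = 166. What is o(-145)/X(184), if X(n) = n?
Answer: 7/8 ≈ 0.87500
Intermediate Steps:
h = 161 (h = -5 + 166 = 161)
o(D) = 161
o(-145)/X(184) = 161/184 = 161*(1/184) = 7/8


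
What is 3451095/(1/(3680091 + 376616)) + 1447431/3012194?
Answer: 42170960723187795441/3012194 ≈ 1.4000e+13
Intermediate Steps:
3451095/(1/(3680091 + 376616)) + 1447431/3012194 = 3451095/(1/4056707) + 1447431*(1/3012194) = 3451095/(1/4056707) + 1447431/3012194 = 3451095*4056707 + 1447431/3012194 = 14000081244165 + 1447431/3012194 = 42170960723187795441/3012194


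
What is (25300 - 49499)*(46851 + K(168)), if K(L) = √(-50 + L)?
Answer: -1133747349 - 24199*√118 ≈ -1.1340e+9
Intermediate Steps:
(25300 - 49499)*(46851 + K(168)) = (25300 - 49499)*(46851 + √(-50 + 168)) = -24199*(46851 + √118) = -1133747349 - 24199*√118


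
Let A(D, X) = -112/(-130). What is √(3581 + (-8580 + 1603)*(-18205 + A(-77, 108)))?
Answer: √536633537570/65 ≈ 11270.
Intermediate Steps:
A(D, X) = 56/65 (A(D, X) = -112*(-1/130) = 56/65)
√(3581 + (-8580 + 1603)*(-18205 + A(-77, 108))) = √(3581 + (-8580 + 1603)*(-18205 + 56/65)) = √(3581 - 6977*(-1183269/65)) = √(3581 + 8255667813/65) = √(8255900578/65) = √536633537570/65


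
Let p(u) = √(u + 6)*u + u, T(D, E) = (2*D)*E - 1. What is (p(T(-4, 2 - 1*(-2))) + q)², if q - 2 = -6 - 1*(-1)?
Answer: -28107 + 7128*I*√3 ≈ -28107.0 + 12346.0*I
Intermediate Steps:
T(D, E) = -1 + 2*D*E (T(D, E) = 2*D*E - 1 = -1 + 2*D*E)
p(u) = u + u*√(6 + u) (p(u) = √(6 + u)*u + u = u*√(6 + u) + u = u + u*√(6 + u))
q = -3 (q = 2 + (-6 - 1*(-1)) = 2 + (-6 + 1) = 2 - 5 = -3)
(p(T(-4, 2 - 1*(-2))) + q)² = ((-1 + 2*(-4)*(2 - 1*(-2)))*(1 + √(6 + (-1 + 2*(-4)*(2 - 1*(-2))))) - 3)² = ((-1 + 2*(-4)*(2 + 2))*(1 + √(6 + (-1 + 2*(-4)*(2 + 2)))) - 3)² = ((-1 + 2*(-4)*4)*(1 + √(6 + (-1 + 2*(-4)*4))) - 3)² = ((-1 - 32)*(1 + √(6 + (-1 - 32))) - 3)² = (-33*(1 + √(6 - 33)) - 3)² = (-33*(1 + √(-27)) - 3)² = (-33*(1 + 3*I*√3) - 3)² = ((-33 - 99*I*√3) - 3)² = (-36 - 99*I*√3)²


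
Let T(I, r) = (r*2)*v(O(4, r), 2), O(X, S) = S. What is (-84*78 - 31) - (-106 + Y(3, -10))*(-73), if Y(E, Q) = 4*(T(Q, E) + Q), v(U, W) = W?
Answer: -13737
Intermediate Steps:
T(I, r) = 4*r (T(I, r) = (r*2)*2 = (2*r)*2 = 4*r)
Y(E, Q) = 4*Q + 16*E (Y(E, Q) = 4*(4*E + Q) = 4*(Q + 4*E) = 4*Q + 16*E)
(-84*78 - 31) - (-106 + Y(3, -10))*(-73) = (-84*78 - 31) - (-106 + (4*(-10) + 16*3))*(-73) = (-6552 - 31) - (-106 + (-40 + 48))*(-73) = -6583 - (-106 + 8)*(-73) = -6583 - (-98)*(-73) = -6583 - 1*7154 = -6583 - 7154 = -13737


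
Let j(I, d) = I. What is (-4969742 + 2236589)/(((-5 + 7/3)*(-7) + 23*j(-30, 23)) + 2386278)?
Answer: -8199459/7156820 ≈ -1.1457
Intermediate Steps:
(-4969742 + 2236589)/(((-5 + 7/3)*(-7) + 23*j(-30, 23)) + 2386278) = (-4969742 + 2236589)/(((-5 + 7/3)*(-7) + 23*(-30)) + 2386278) = -2733153/(((-5 + 7*(⅓))*(-7) - 690) + 2386278) = -2733153/(((-5 + 7/3)*(-7) - 690) + 2386278) = -2733153/((-8/3*(-7) - 690) + 2386278) = -2733153/((56/3 - 690) + 2386278) = -2733153/(-2014/3 + 2386278) = -2733153/7156820/3 = -2733153*3/7156820 = -8199459/7156820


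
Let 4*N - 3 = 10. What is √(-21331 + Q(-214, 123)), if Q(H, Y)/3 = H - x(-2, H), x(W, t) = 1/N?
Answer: I*√3713593/13 ≈ 148.24*I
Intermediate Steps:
N = 13/4 (N = ¾ + (¼)*10 = ¾ + 5/2 = 13/4 ≈ 3.2500)
x(W, t) = 4/13 (x(W, t) = 1/(13/4) = 4/13)
Q(H, Y) = -12/13 + 3*H (Q(H, Y) = 3*(H - 1*4/13) = 3*(H - 4/13) = 3*(-4/13 + H) = -12/13 + 3*H)
√(-21331 + Q(-214, 123)) = √(-21331 + (-12/13 + 3*(-214))) = √(-21331 + (-12/13 - 642)) = √(-21331 - 8358/13) = √(-285661/13) = I*√3713593/13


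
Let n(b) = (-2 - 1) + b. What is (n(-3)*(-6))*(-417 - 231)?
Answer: -23328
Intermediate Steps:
n(b) = -3 + b
(n(-3)*(-6))*(-417 - 231) = ((-3 - 3)*(-6))*(-417 - 231) = -6*(-6)*(-648) = 36*(-648) = -23328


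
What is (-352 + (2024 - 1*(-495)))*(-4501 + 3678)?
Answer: -1783441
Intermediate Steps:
(-352 + (2024 - 1*(-495)))*(-4501 + 3678) = (-352 + (2024 + 495))*(-823) = (-352 + 2519)*(-823) = 2167*(-823) = -1783441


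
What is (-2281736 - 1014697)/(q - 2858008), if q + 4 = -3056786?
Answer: 3296433/5914798 ≈ 0.55732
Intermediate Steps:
q = -3056790 (q = -4 - 3056786 = -3056790)
(-2281736 - 1014697)/(q - 2858008) = (-2281736 - 1014697)/(-3056790 - 2858008) = -3296433/(-5914798) = -3296433*(-1/5914798) = 3296433/5914798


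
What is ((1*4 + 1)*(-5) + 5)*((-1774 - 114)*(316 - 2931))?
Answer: -98742400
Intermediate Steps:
((1*4 + 1)*(-5) + 5)*((-1774 - 114)*(316 - 2931)) = ((4 + 1)*(-5) + 5)*(-1888*(-2615)) = (5*(-5) + 5)*4937120 = (-25 + 5)*4937120 = -20*4937120 = -98742400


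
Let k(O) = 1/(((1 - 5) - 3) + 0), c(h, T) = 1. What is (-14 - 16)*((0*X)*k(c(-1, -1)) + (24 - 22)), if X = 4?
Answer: -60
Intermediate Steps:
k(O) = -⅐ (k(O) = 1/((-4 - 3) + 0) = 1/(-7 + 0) = 1/(-7) = -⅐)
(-14 - 16)*((0*X)*k(c(-1, -1)) + (24 - 22)) = (-14 - 16)*((0*4)*(-⅐) + (24 - 22)) = -30*(0*(-⅐) + 2) = -30*(0 + 2) = -30*2 = -60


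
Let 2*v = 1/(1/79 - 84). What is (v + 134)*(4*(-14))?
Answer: -49786828/6635 ≈ -7503.7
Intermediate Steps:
v = -79/13270 (v = 1/(2*(1/79 - 84)) = 1/(2*(-6635/79)) = (½)*(-79/6635) = -79/13270 ≈ -0.0059533)
(v + 134)*(4*(-14)) = (-79/13270 + 134)*(4*(-14)) = (1778101/13270)*(-56) = -49786828/6635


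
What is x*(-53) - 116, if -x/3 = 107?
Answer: 16897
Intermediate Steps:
x = -321 (x = -3*107 = -321)
x*(-53) - 116 = -321*(-53) - 116 = 17013 - 116 = 16897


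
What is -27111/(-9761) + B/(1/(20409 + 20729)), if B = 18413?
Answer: 7393703682545/9761 ≈ 7.5747e+8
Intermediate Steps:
-27111/(-9761) + B/(1/(20409 + 20729)) = -27111/(-9761) + 18413/(1/(20409 + 20729)) = -27111*(-1/9761) + 18413/(1/41138) = 27111/9761 + 18413/(1/41138) = 27111/9761 + 18413*41138 = 27111/9761 + 757473994 = 7393703682545/9761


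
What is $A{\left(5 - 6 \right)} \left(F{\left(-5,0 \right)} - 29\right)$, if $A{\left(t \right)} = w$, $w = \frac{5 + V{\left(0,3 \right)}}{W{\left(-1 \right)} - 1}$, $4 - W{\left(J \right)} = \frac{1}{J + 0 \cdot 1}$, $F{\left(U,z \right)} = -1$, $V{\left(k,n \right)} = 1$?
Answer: $-45$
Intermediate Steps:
$W{\left(J \right)} = 4 - \frac{1}{J}$ ($W{\left(J \right)} = 4 - \frac{1}{J + 0 \cdot 1} = 4 - \frac{1}{J + 0} = 4 - \frac{1}{J}$)
$w = \frac{3}{2}$ ($w = \frac{5 + 1}{\left(4 - \frac{1}{-1}\right) - 1} = \frac{6}{\left(4 - -1\right) - 1} = \frac{6}{\left(4 + 1\right) - 1} = \frac{6}{5 - 1} = \frac{6}{4} = 6 \cdot \frac{1}{4} = \frac{3}{2} \approx 1.5$)
$A{\left(t \right)} = \frac{3}{2}$
$A{\left(5 - 6 \right)} \left(F{\left(-5,0 \right)} - 29\right) = \frac{3 \left(-1 - 29\right)}{2} = \frac{3}{2} \left(-30\right) = -45$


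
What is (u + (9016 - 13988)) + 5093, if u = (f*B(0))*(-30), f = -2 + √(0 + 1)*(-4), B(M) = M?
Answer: 121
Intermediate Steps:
f = -6 (f = -2 + √1*(-4) = -2 + 1*(-4) = -2 - 4 = -6)
u = 0 (u = -6*0*(-30) = 0*(-30) = 0)
(u + (9016 - 13988)) + 5093 = (0 + (9016 - 13988)) + 5093 = (0 - 4972) + 5093 = -4972 + 5093 = 121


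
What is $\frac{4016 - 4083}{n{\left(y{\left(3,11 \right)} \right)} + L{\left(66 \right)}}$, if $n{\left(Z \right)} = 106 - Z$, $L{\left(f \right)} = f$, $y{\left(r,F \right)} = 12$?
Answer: $- \frac{67}{160} \approx -0.41875$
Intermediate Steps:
$\frac{4016 - 4083}{n{\left(y{\left(3,11 \right)} \right)} + L{\left(66 \right)}} = \frac{4016 - 4083}{\left(106 - 12\right) + 66} = - \frac{67}{\left(106 - 12\right) + 66} = - \frac{67}{94 + 66} = - \frac{67}{160}$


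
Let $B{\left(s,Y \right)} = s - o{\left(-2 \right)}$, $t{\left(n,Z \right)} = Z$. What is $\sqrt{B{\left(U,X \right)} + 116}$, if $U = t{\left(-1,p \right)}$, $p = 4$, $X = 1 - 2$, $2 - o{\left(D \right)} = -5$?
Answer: $\sqrt{113} \approx 10.63$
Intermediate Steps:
$o{\left(D \right)} = 7$ ($o{\left(D \right)} = 2 - -5 = 2 + 5 = 7$)
$X = -1$ ($X = 1 - 2 = -1$)
$U = 4$
$B{\left(s,Y \right)} = -7 + s$ ($B{\left(s,Y \right)} = s - 7 = -7 + s$)
$\sqrt{B{\left(U,X \right)} + 116} = \sqrt{\left(-7 + 4\right) + 116} = \sqrt{-3 + 116} = \sqrt{113}$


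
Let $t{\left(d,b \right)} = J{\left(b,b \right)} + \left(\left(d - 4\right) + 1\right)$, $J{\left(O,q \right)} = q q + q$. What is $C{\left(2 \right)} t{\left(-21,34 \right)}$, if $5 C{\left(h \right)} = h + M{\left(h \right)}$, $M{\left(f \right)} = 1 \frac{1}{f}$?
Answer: $583$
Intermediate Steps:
$M{\left(f \right)} = \frac{1}{f}$
$J{\left(O,q \right)} = q + q^{2}$ ($J{\left(O,q \right)} = q^{2} + q = q + q^{2}$)
$t{\left(d,b \right)} = -3 + d + b \left(1 + b\right)$ ($t{\left(d,b \right)} = b \left(1 + b\right) + \left(\left(d - 4\right) + 1\right) = b \left(1 + b\right) + \left(\left(-4 + d\right) + 1\right) = b \left(1 + b\right) + \left(-3 + d\right) = -3 + d + b \left(1 + b\right)$)
$C{\left(h \right)} = \frac{h}{5} + \frac{1}{5 h}$ ($C{\left(h \right)} = \frac{h + \frac{1}{h}}{5} = \frac{h}{5} + \frac{1}{5 h}$)
$C{\left(2 \right)} t{\left(-21,34 \right)} = \frac{1 + 2^{2}}{5 \cdot 2} \left(-3 - 21 + 34 \left(1 + 34\right)\right) = \frac{1}{5} \cdot \frac{1}{2} \left(1 + 4\right) \left(-3 - 21 + 34 \cdot 35\right) = \frac{1}{5} \cdot \frac{1}{2} \cdot 5 \left(-3 - 21 + 1190\right) = \frac{1}{2} \cdot 1166 = 583$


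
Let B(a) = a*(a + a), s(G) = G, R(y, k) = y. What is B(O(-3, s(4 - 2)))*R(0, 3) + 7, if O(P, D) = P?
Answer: 7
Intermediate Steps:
B(a) = 2*a² (B(a) = a*(2*a) = 2*a²)
B(O(-3, s(4 - 2)))*R(0, 3) + 7 = (2*(-3)²)*0 + 7 = (2*9)*0 + 7 = 18*0 + 7 = 0 + 7 = 7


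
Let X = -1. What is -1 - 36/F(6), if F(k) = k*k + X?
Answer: -71/35 ≈ -2.0286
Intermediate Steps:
F(k) = -1 + k² (F(k) = k*k - 1 = k² - 1 = -1 + k²)
-1 - 36/F(6) = -1 - 36/(-1 + 6²) = -1 - 36/(-1 + 36) = -1 - 36/35 = -71/35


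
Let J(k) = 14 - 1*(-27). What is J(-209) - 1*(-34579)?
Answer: 34620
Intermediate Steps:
J(k) = 41 (J(k) = 14 + 27 = 41)
J(-209) - 1*(-34579) = 41 - 1*(-34579) = 41 + 34579 = 34620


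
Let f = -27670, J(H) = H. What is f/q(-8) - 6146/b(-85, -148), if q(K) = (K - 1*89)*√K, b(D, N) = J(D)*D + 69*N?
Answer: 6146/2987 - 13835*I*√2/194 ≈ 2.0576 - 100.85*I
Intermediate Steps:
b(D, N) = D² + 69*N (b(D, N) = D*D + 69*N = D² + 69*N)
q(K) = √K*(-89 + K) (q(K) = (K - 89)*√K = (-89 + K)*√K = √K*(-89 + K))
f/q(-8) - 6146/b(-85, -148) = -27670*(-I*√2/(4*(-89 - 8))) - 6146/((-85)² + 69*(-148)) = -27670*I*√2/388 - 6146/(7225 - 10212) = -27670*I*√2/388 - 6146/(-2987) = -13835*I*√2/194 - 6146*(-1/2987) = -13835*I*√2/194 + 6146/2987 = 6146/2987 - 13835*I*√2/194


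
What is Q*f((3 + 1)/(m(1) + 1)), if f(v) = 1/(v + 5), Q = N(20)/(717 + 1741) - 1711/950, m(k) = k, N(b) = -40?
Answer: -303117/1167550 ≈ -0.25962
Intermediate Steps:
Q = -2121819/1167550 (Q = -40/(717 + 1741) - 1711/950 = -40/2458 - 1711*1/950 = -40*1/2458 - 1711/950 = -20/1229 - 1711/950 = -2121819/1167550 ≈ -1.8173)
f(v) = 1/(5 + v)
Q*f((3 + 1)/(m(1) + 1)) = -2121819/(1167550*(5 + (3 + 1)/(1 + 1))) = -2121819/(1167550*(5 + 4/2)) = -2121819/(1167550*(5 + 4*(½))) = -2121819/(1167550*(5 + 2)) = -2121819/1167550/7 = -2121819/1167550*⅐ = -303117/1167550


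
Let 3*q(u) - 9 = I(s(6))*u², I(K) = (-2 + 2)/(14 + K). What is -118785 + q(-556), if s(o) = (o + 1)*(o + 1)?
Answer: -118782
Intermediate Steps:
s(o) = (1 + o)² (s(o) = (1 + o)*(1 + o) = (1 + o)²)
I(K) = 0 (I(K) = 0/(14 + K) = 0)
q(u) = 3 (q(u) = 3 + (0*u²)/3 = 3 + (⅓)*0 = 3 + 0 = 3)
-118785 + q(-556) = -118785 + 3 = -118782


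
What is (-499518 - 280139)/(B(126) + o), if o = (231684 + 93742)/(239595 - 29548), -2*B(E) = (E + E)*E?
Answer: 163764613879/3334380746 ≈ 49.114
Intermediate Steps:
B(E) = -E² (B(E) = -(E + E)*E/2 = -2*E*E/2 = -E²)
o = 325426/210047 ≈ 1.5493
(-499518 - 280139)/(B(126) + o) = (-499518 - 280139)/(-1*126² + 325426/210047) = -779657/(-1*15876 + 325426/210047) = -779657/(-15876 + 325426/210047) = -779657/(-3334380746/210047) = -779657*(-210047/3334380746) = 163764613879/3334380746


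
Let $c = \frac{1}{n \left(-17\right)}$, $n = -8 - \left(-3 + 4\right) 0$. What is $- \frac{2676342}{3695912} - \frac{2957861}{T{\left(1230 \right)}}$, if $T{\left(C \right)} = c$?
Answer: $- \frac{743375590905947}{1847956} \approx -4.0227 \cdot 10^{8}$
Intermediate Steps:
$n = -8$ ($n = -8 - 1 \cdot 0 = -8 - 0 = -8 + 0 = -8$)
$c = \frac{1}{136}$ ($c = \frac{1}{\left(-8\right) \left(-17\right)} = \frac{1}{136} \approx 0.0073529$)
$T{\left(C \right)} = \frac{1}{136}$
$- \frac{2676342}{3695912} - \frac{2957861}{T{\left(1230 \right)}} = - \frac{2676342}{3695912} - 2957861 \frac{1}{\frac{1}{136}} = \left(-2676342\right) \frac{1}{3695912} - 402269096 = - \frac{1338171}{1847956} - 402269096 = - \frac{743375590905947}{1847956}$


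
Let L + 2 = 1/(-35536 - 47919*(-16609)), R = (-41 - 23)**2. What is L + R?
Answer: 5674710164931/1386104095 ≈ 4094.0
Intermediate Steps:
R = 4096 (R = (-64)**2 = 4096)
L = -2772208189/1386104095 (L = -2 + 1/(-35536 - 47919*(-16609)) = -2 - 1/16609/(-83455) = -2 - 1/83455*(-1/16609) = -2 + 1/1386104095 = -2772208189/1386104095 ≈ -2.0000)
L + R = -2772208189/1386104095 + 4096 = 5674710164931/1386104095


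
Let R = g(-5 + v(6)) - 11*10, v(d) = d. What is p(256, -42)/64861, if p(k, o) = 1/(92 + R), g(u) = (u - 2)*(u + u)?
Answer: -1/1297220 ≈ -7.7088e-7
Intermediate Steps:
g(u) = 2*u*(-2 + u) (g(u) = (-2 + u)*(2*u) = 2*u*(-2 + u))
R = -112 (R = 2*(-5 + 6)*(-2 + (-5 + 6)) - 11*10 = 2*1*(-2 + 1) - 1*110 = 2*1*(-1) - 110 = -2 - 110 = -112)
p(k, o) = -1/20 (p(k, o) = 1/(92 - 112) = 1/(-20) = -1/20)
p(256, -42)/64861 = -1/20/64861 = -1/20*1/64861 = -1/1297220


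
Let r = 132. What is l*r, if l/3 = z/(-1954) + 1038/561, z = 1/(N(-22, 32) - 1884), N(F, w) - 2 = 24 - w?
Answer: 1277798947/1743945 ≈ 732.71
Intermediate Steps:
N(F, w) = 26 - w (N(F, w) = 2 + (24 - w) = 26 - w)
z = -1/1890 (z = 1/((26 - 1*32) - 1884) = 1/((26 - 32) - 1884) = 1/(-6 - 1884) = 1/(-1890) = -1/1890 ≈ -0.00052910)
l = 1277798947/230200740 (l = 3*(-1/1890/(-1954) + 1038/561) = 3*(-1/1890*(-1/1954) + 1038*(1/561)) = 3*(1/3693060 + 346/187) = 3*(1277798947/690602220) = 1277798947/230200740 ≈ 5.5508)
l*r = (1277798947/230200740)*132 = 1277798947/1743945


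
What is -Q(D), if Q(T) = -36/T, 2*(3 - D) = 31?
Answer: -72/25 ≈ -2.8800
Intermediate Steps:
D = -25/2 (D = 3 - ½*31 = 3 - 31/2 = -25/2 ≈ -12.500)
-Q(D) = -(-36)/(-25/2) = -(-36)*(-2)/25 = -1*72/25 = -72/25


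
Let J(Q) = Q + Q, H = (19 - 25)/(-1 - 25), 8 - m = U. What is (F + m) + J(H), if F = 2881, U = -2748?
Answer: 73287/13 ≈ 5637.5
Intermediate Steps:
m = 2756 (m = 8 - 1*(-2748) = 8 + 2748 = 2756)
H = 3/13 (H = -6/(-26) = -6*(-1/26) = 3/13 ≈ 0.23077)
J(Q) = 2*Q
(F + m) + J(H) = (2881 + 2756) + 2*(3/13) = 5637 + 6/13 = 73287/13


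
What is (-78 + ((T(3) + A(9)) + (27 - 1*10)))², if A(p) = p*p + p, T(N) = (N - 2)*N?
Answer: 1024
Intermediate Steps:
T(N) = N*(-2 + N) (T(N) = (-2 + N)*N = N*(-2 + N))
A(p) = p + p² (A(p) = p² + p = p + p²)
(-78 + ((T(3) + A(9)) + (27 - 1*10)))² = (-78 + ((3*(-2 + 3) + 9*(1 + 9)) + (27 - 1*10)))² = (-78 + ((3*1 + 9*10) + (27 - 10)))² = (-78 + ((3 + 90) + 17))² = (-78 + (93 + 17))² = (-78 + 110)² = 32² = 1024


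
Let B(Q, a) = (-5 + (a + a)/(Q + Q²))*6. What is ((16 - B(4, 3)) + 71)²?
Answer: 331776/25 ≈ 13271.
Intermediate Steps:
B(Q, a) = -30 + 12*a/(Q + Q²) (B(Q, a) = (-5 + (2*a)/(Q + Q²))*6 = (-5 + 2*a/(Q + Q²))*6 = -30 + 12*a/(Q + Q²))
((16 - B(4, 3)) + 71)² = ((16 - 6*(-5*4 - 5*4² + 2*3)/(4*(1 + 4))) + 71)² = ((16 - 6*(-20 - 5*16 + 6)/(4*5)) + 71)² = ((16 - 6*(-20 - 80 + 6)/(4*5)) + 71)² = ((16 - 6*(-94)/(4*5)) + 71)² = ((16 - 1*(-141/5)) + 71)² = ((16 + 141/5) + 71)² = (221/5 + 71)² = (576/5)² = 331776/25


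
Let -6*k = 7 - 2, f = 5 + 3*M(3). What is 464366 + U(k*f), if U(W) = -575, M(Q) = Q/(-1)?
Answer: 463791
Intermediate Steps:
M(Q) = -Q (M(Q) = Q*(-1) = -Q)
f = -4 (f = 5 + 3*(-1*3) = 5 + 3*(-3) = 5 - 9 = -4)
k = -⅚ (k = -(7 - 2)/6 = -⅙*5 = -⅚ ≈ -0.83333)
464366 + U(k*f) = 464366 - 575 = 463791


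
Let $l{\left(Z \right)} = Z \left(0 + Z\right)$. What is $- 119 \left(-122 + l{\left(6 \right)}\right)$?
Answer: $10234$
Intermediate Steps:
$l{\left(Z \right)} = Z^{2}$ ($l{\left(Z \right)} = Z Z = Z^{2}$)
$- 119 \left(-122 + l{\left(6 \right)}\right) = - 119 \left(-122 + 6^{2}\right) = - 119 \left(-122 + 36\right) = \left(-119\right) \left(-86\right) = 10234$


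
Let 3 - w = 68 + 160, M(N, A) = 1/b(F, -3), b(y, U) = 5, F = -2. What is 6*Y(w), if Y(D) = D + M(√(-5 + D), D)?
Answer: -6744/5 ≈ -1348.8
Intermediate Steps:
M(N, A) = ⅕ (M(N, A) = 1/5 = ⅕)
w = -225 (w = 3 - (68 + 160) = 3 - 1*228 = 3 - 228 = -225)
Y(D) = ⅕ + D (Y(D) = D + ⅕ = ⅕ + D)
6*Y(w) = 6*(⅕ - 225) = 6*(-1124/5) = -6744/5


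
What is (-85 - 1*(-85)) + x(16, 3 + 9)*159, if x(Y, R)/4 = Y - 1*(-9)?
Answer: 15900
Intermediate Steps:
x(Y, R) = 36 + 4*Y (x(Y, R) = 4*(Y - 1*(-9)) = 4*(Y + 9) = 4*(9 + Y) = 36 + 4*Y)
(-85 - 1*(-85)) + x(16, 3 + 9)*159 = (-85 - 1*(-85)) + (36 + 4*16)*159 = (-85 + 85) + (36 + 64)*159 = 0 + 100*159 = 0 + 15900 = 15900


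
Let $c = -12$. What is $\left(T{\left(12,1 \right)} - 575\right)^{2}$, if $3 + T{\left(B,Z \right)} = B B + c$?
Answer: $198916$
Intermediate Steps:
$T{\left(B,Z \right)} = -15 + B^{2}$ ($T{\left(B,Z \right)} = -3 + \left(B B - 12\right) = -3 + \left(B^{2} - 12\right) = -3 + \left(-12 + B^{2}\right) = -15 + B^{2}$)
$\left(T{\left(12,1 \right)} - 575\right)^{2} = \left(\left(-15 + 12^{2}\right) - 575\right)^{2} = \left(\left(-15 + 144\right) - 575\right)^{2} = \left(129 - 575\right)^{2} = \left(-446\right)^{2} = 198916$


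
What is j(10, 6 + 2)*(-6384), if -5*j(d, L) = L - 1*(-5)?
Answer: 82992/5 ≈ 16598.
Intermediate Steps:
j(d, L) = -1 - L/5 (j(d, L) = -(L - 1*(-5))/5 = -(L + 5)/5 = -(5 + L)/5 = -1 - L/5)
j(10, 6 + 2)*(-6384) = (-1 - (6 + 2)/5)*(-6384) = (-1 - 1/5*8)*(-6384) = (-1 - 8/5)*(-6384) = -13/5*(-6384) = 82992/5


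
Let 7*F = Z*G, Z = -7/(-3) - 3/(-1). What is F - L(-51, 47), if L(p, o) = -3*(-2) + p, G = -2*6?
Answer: 251/7 ≈ 35.857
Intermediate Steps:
Z = 16/3 (Z = -7*(-⅓) - 3*(-1) = 7/3 + 3 = 16/3 ≈ 5.3333)
G = -12
L(p, o) = 6 + p
F = -64/7 (F = ((16/3)*(-12))/7 = (⅐)*(-64) = -64/7 ≈ -9.1429)
F - L(-51, 47) = -64/7 - (6 - 51) = -64/7 - 1*(-45) = -64/7 + 45 = 251/7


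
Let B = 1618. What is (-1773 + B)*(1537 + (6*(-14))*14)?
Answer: -55955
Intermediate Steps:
(-1773 + B)*(1537 + (6*(-14))*14) = (-1773 + 1618)*(1537 + (6*(-14))*14) = -155*(1537 - 84*14) = -155*(1537 - 1176) = -155*361 = -55955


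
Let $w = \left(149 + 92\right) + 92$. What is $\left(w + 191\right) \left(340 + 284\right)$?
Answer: $326976$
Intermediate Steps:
$w = 333$ ($w = 241 + 92 = 333$)
$\left(w + 191\right) \left(340 + 284\right) = \left(333 + 191\right) \left(340 + 284\right) = 524 \cdot 624 = 326976$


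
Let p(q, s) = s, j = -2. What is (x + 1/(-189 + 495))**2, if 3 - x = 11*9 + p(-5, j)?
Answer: 827310169/93636 ≈ 8835.4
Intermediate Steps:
x = -94 (x = 3 - (11*9 - 2) = 3 - (99 - 2) = 3 - 1*97 = 3 - 97 = -94)
(x + 1/(-189 + 495))**2 = (-94 + 1/(-189 + 495))**2 = (-94 + 1/306)**2 = (-28763/306)**2 = 827310169/93636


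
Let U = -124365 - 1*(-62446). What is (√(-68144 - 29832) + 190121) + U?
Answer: 128202 + 2*I*√24494 ≈ 1.282e+5 + 313.01*I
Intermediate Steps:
U = -61919 (U = -124365 + 62446 = -61919)
(√(-68144 - 29832) + 190121) + U = (√(-68144 - 29832) + 190121) - 61919 = (√(-97976) + 190121) - 61919 = (2*I*√24494 + 190121) - 61919 = (190121 + 2*I*√24494) - 61919 = 128202 + 2*I*√24494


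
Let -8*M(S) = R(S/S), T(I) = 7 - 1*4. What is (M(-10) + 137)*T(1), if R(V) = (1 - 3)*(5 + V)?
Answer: 831/2 ≈ 415.50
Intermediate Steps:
R(V) = -10 - 2*V (R(V) = -2*(5 + V) = -10 - 2*V)
T(I) = 3 (T(I) = 7 - 4 = 3)
M(S) = 3/2 (M(S) = -(-10 - 2*S/S)/8 = -(-10 - 2*1)/8 = -(-10 - 2)/8 = -⅛*(-12) = 3/2)
(M(-10) + 137)*T(1) = (3/2 + 137)*3 = (277/2)*3 = 831/2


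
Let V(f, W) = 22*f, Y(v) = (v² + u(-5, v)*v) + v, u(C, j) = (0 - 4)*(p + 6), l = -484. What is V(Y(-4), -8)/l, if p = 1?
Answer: -62/11 ≈ -5.6364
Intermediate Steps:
u(C, j) = -28 (u(C, j) = (0 - 4)*(1 + 6) = -4*7 = -28)
Y(v) = v² - 27*v (Y(v) = (v² - 28*v) + v = v² - 27*v)
V(Y(-4), -8)/l = (22*(-4*(-27 - 4)))/(-484) = (22*(-4*(-31)))*(-1/484) = (22*124)*(-1/484) = 2728*(-1/484) = -62/11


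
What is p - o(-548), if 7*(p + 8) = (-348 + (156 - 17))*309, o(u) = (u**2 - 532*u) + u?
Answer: -4203681/7 ≈ -6.0053e+5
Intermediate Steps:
o(u) = u**2 - 531*u
p = -64637/7 (p = -8 + ((-348 + (156 - 17))*309)/7 = -8 + ((-348 + 139)*309)/7 = -8 + (-209*309)/7 = -8 + (1/7)*(-64581) = -8 - 64581/7 = -64637/7 ≈ -9233.9)
p - o(-548) = -64637/7 - (-548)*(-531 - 548) = -64637/7 - (-548)*(-1079) = -64637/7 - 1*591292 = -64637/7 - 591292 = -4203681/7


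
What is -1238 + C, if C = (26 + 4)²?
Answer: -338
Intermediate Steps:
C = 900 (C = 30² = 900)
-1238 + C = -1238 + 900 = -338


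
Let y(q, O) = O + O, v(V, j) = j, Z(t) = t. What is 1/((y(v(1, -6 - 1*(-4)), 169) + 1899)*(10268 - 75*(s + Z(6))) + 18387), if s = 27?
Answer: 1/17451328 ≈ 5.7302e-8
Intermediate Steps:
y(q, O) = 2*O
1/((y(v(1, -6 - 1*(-4)), 169) + 1899)*(10268 - 75*(s + Z(6))) + 18387) = 1/((2*169 + 1899)*(10268 - 75*(27 + 6)) + 18387) = 1/((338 + 1899)*(10268 - 75*33) + 18387) = 1/(2237*(10268 - 2475) + 18387) = 1/(2237*7793 + 18387) = 1/(17432941 + 18387) = 1/17451328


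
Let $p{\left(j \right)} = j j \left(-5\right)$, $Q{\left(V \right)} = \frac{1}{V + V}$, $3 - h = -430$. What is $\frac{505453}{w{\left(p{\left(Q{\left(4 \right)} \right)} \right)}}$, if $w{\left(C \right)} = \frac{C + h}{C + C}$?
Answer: $- \frac{5054530}{27707} \approx -182.43$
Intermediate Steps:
$h = 433$ ($h = 3 - -430 = 3 + 430 = 433$)
$Q{\left(V \right)} = \frac{1}{2 V}$
$p{\left(j \right)} = - 5 j^{2}$ ($p{\left(j \right)} = j \left(- 5 j\right) = - 5 j^{2}$)
$w{\left(C \right)} = \frac{433 + C}{2 C}$ ($w{\left(C \right)} = \frac{C + 433}{C + C} = \frac{433 + C}{2 C}$)
$\frac{505453}{w{\left(p{\left(Q{\left(4 \right)} \right)} \right)}} = \frac{505453}{\frac{1}{2} \frac{1}{\left(-5\right) \left(\frac{1}{2 \cdot 4}\right)^{2}} \left(433 - 5 \left(\frac{1}{2 \cdot 4}\right)^{2}\right)} = \frac{505453}{\frac{1}{2} \frac{1}{\left(-5\right) \left(\frac{1}{2} \cdot \frac{1}{4}\right)^{2}} \left(433 - 5 \left(\frac{1}{2} \cdot \frac{1}{4}\right)^{2}\right)} = \frac{505453}{\frac{1}{2} \frac{1}{\left(-5\right) \left(\frac{1}{8}\right)^{2}} \left(433 - \frac{5}{64}\right)} = \frac{505453}{\frac{1}{2} \frac{1}{\left(-5\right) \frac{1}{64}} \left(433 - \frac{5}{64}\right)} = \frac{505453}{\frac{1}{2} \frac{1}{- \frac{5}{64}} \left(433 - \frac{5}{64}\right)} = \frac{505453}{\frac{1}{2} \left(- \frac{64}{5}\right) \frac{27707}{64}} = \frac{505453}{- \frac{27707}{10}} = 505453 \left(- \frac{10}{27707}\right) = - \frac{5054530}{27707}$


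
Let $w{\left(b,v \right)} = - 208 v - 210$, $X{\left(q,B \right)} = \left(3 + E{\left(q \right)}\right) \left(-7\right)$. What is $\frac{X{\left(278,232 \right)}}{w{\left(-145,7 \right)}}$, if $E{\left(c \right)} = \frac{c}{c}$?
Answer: $\frac{2}{119} \approx 0.016807$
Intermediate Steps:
$E{\left(c \right)} = 1$
$X{\left(q,B \right)} = -28$ ($X{\left(q,B \right)} = \left(3 + 1\right) \left(-7\right) = 4 \left(-7\right) = -28$)
$w{\left(b,v \right)} = -210 - 208 v$
$\frac{X{\left(278,232 \right)}}{w{\left(-145,7 \right)}} = - \frac{28}{-210 - 1456} = - \frac{28}{-1666} = \left(-28\right) \left(- \frac{1}{1666}\right) = \frac{2}{119}$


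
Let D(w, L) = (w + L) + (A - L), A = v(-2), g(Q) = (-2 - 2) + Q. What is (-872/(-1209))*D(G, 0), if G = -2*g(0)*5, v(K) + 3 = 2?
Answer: 872/31 ≈ 28.129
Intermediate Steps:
v(K) = -1 (v(K) = -3 + 2 = -1)
g(Q) = -4 + Q
A = -1
G = 40 (G = -2*(-4 + 0)*5 = -2*(-4)*5 = 8*5 = 40)
D(w, L) = -1 + w (D(w, L) = (w + L) + (-1 - L) = (L + w) + (-1 - L) = -1 + w)
(-872/(-1209))*D(G, 0) = (-872/(-1209))*(-1 + 40) = -872*(-1/1209)*39 = (872/1209)*39 = 872/31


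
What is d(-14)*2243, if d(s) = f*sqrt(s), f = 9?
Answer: 20187*I*sqrt(14) ≈ 75533.0*I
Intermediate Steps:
d(s) = 9*sqrt(s)
d(-14)*2243 = (9*sqrt(-14))*2243 = (9*(I*sqrt(14)))*2243 = (9*I*sqrt(14))*2243 = 20187*I*sqrt(14)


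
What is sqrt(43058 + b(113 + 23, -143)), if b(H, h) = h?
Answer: sqrt(42915) ≈ 207.16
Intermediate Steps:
sqrt(43058 + b(113 + 23, -143)) = sqrt(43058 - 143) = sqrt(42915)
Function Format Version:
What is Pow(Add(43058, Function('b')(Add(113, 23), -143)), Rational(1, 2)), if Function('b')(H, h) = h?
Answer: Pow(42915, Rational(1, 2)) ≈ 207.16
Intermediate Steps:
Pow(Add(43058, Function('b')(Add(113, 23), -143)), Rational(1, 2)) = Pow(Add(43058, -143), Rational(1, 2)) = Pow(42915, Rational(1, 2))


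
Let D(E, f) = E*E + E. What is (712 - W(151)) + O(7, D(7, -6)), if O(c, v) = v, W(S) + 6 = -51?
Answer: 825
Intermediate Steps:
D(E, f) = E + E² (D(E, f) = E² + E = E + E²)
W(S) = -57 (W(S) = -6 - 51 = -57)
(712 - W(151)) + O(7, D(7, -6)) = (712 - 1*(-57)) + 7*(1 + 7) = (712 + 57) + 7*8 = 769 + 56 = 825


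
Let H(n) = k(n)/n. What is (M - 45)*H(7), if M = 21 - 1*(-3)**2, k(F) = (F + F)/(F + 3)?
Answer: -33/5 ≈ -6.6000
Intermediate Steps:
k(F) = 2*F/(3 + F) (k(F) = (2*F)/(3 + F) = 2*F/(3 + F))
H(n) = 2/(3 + n) (H(n) = (2*n/(3 + n))/n = 2/(3 + n))
M = 12 (M = 21 - 1*9 = 21 - 9 = 12)
(M - 45)*H(7) = (12 - 45)*(2/(3 + 7)) = -66/10 = -33*1/5 = -33/5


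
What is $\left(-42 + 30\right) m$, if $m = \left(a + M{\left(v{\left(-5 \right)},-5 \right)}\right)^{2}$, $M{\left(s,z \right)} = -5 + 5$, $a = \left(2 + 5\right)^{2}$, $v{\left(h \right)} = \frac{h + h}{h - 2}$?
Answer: $-28812$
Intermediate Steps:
$v{\left(h \right)} = \frac{2 h}{-2 + h}$
$a = 49$ ($a = 7^{2} = 49$)
$M{\left(s,z \right)} = 0$
$m = 2401$ ($m = \left(49 + 0\right)^{2} = 49^{2} = 2401$)
$\left(-42 + 30\right) m = \left(-42 + 30\right) 2401 = \left(-12\right) 2401 = -28812$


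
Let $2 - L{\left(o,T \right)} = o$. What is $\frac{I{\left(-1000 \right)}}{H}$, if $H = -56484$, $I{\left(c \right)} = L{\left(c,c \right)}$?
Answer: $- \frac{167}{9414} \approx -0.01774$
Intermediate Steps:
$L{\left(o,T \right)} = 2 - o$
$I{\left(c \right)} = 2 - c$
$\frac{I{\left(-1000 \right)}}{H} = \frac{2 - -1000}{-56484} = \left(2 + 1000\right) \left(- \frac{1}{56484}\right) = 1002 \left(- \frac{1}{56484}\right) = - \frac{167}{9414}$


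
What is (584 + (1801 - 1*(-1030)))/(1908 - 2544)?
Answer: -3415/636 ≈ -5.3695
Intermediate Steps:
(584 + (1801 - 1*(-1030)))/(1908 - 2544) = (584 + (1801 + 1030))/(-636) = (584 + 2831)*(-1/636) = 3415*(-1/636) = -3415/636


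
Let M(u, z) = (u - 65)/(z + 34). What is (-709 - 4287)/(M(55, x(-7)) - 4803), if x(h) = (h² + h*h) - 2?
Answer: 16237/15610 ≈ 1.0402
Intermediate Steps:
x(h) = -2 + 2*h² (x(h) = (h² + h²) - 2 = 2*h² - 2 = -2 + 2*h²)
M(u, z) = (-65 + u)/(34 + z)
(-709 - 4287)/(M(55, x(-7)) - 4803) = (-709 - 4287)/((-65 + 55)/(34 + (-2 + 2*(-7)²)) - 4803) = -4996/(-10/(34 + (-2 + 2*49)) - 4803) = -4996/(-10/(34 + (-2 + 98)) - 4803) = -4996/(-10/(34 + 96) - 4803) = -4996/(-10/130 - 4803) = -4996/((1/130)*(-10) - 4803) = -4996/(-1/13 - 4803) = -4996/(-62440/13) = -4996*(-13/62440) = 16237/15610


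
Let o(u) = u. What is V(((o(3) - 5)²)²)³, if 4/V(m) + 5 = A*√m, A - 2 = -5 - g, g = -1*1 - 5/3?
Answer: -1728/6859 ≈ -0.25193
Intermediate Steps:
g = -8/3 (g = -1 - 5*⅓ = -1 - 5/3 = -8/3 ≈ -2.6667)
A = -⅓ (A = 2 + (-5 - 1*(-8/3)) = 2 + (-5 + 8/3) = 2 - 7/3 = -⅓ ≈ -0.33333)
V(m) = 4/(-5 - √m/3)
V(((o(3) - 5)²)²)³ = (-12/(15 + √(((3 - 5)²)²)))³ = (-12/(15 + √(((-2)²)²)))³ = (-12/(15 + √(4²)))³ = (-12/(15 + √16))³ = (-12/(15 + 4))³ = (-12/19)³ = -1728/6859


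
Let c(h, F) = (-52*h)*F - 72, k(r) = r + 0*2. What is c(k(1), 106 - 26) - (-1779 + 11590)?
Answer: -14043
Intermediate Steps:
k(r) = r (k(r) = r + 0 = r)
c(h, F) = -72 - 52*F*h (c(h, F) = -52*F*h - 72 = -72 - 52*F*h)
c(k(1), 106 - 26) - (-1779 + 11590) = (-72 - 52*(106 - 26)*1) - (-1779 + 11590) = (-72 - 52*80*1) - 1*9811 = (-72 - 4160) - 9811 = -4232 - 9811 = -14043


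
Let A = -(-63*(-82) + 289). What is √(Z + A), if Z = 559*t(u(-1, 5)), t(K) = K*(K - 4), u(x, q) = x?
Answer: 2*I*√665 ≈ 51.575*I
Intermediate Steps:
t(K) = K*(-4 + K)
Z = 2795 (Z = 559*(-(-4 - 1)) = 559*(-1*(-5)) = 559*5 = 2795)
A = -5455 (A = -(5166 + 289) = -1*5455 = -5455)
√(Z + A) = √(2795 - 5455) = √(-2660) = 2*I*√665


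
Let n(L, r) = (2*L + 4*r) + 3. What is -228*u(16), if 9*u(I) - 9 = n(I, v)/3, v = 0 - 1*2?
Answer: -456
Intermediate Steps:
v = -2 (v = 0 - 2 = -2)
n(L, r) = 3 + 2*L + 4*r
u(I) = 22/27 + 2*I/27 (u(I) = 1 + ((3 + 2*I + 4*(-2))/3)/9 = 1 + ((3 + 2*I - 8)*(⅓))/9 = 1 + ((-5 + 2*I)*(⅓))/9 = 1 + (-5/3 + 2*I/3)/9 = 1 + (-5/27 + 2*I/27) = 22/27 + 2*I/27)
-228*u(16) = -228*(22/27 + (2/27)*16) = -228*(22/27 + 32/27) = -228*2 = -456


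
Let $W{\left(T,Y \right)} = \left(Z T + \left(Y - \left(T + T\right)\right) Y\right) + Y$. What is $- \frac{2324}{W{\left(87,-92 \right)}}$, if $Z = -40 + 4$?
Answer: $- \frac{7}{64} \approx -0.10938$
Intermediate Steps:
$Z = -36$
$W{\left(T,Y \right)} = Y - 36 T + Y \left(Y - 2 T\right)$ ($W{\left(T,Y \right)} = \left(- 36 T + \left(Y - \left(T + T\right)\right) Y\right) + Y = \left(- 36 T + \left(Y - 2 T\right) Y\right) + Y = \left(- 36 T + Y \left(Y - 2 T\right)\right) + Y = Y - 36 T + Y \left(Y - 2 T\right)$)
$- \frac{2324}{W{\left(87,-92 \right)}} = - \frac{2324}{-92 + \left(-92\right)^{2} - 3132 - 174 \left(-92\right)} = - \frac{2324}{-92 + 8464 - 3132 + 16008} = - \frac{2324}{21248} = \left(-2324\right) \frac{1}{21248} = - \frac{7}{64}$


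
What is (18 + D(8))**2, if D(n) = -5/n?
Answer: 19321/64 ≈ 301.89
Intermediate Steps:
(18 + D(8))**2 = (18 - 5/8)**2 = (139/8)**2 = 19321/64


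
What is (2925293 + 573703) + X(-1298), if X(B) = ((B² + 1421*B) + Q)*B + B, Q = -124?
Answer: 210889542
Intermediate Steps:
X(B) = B + B*(-124 + B² + 1421*B) (X(B) = ((B² + 1421*B) - 124)*B + B = (-124 + B² + 1421*B)*B + B = B*(-124 + B² + 1421*B) + B = B + B*(-124 + B² + 1421*B))
(2925293 + 573703) + X(-1298) = (2925293 + 573703) - 1298*(-123 + (-1298)² + 1421*(-1298)) = 3498996 - 1298*(-123 + 1684804 - 1844458) = 3498996 - 1298*(-159777) = 3498996 + 207390546 = 210889542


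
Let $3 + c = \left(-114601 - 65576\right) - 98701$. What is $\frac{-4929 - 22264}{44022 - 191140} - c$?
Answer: $\frac{41028442151}{147118} \approx 2.7888 \cdot 10^{5}$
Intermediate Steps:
$c = -278881$ ($c = -3 - 278878 = -278881$)
$\frac{-4929 - 22264}{44022 - 191140} - c = \frac{-4929 - 22264}{44022 - 191140} - -278881 = - \frac{27193}{-147118} + 278881 = \left(-27193\right) \left(- \frac{1}{147118}\right) + 278881 = \frac{27193}{147118} + 278881 = \frac{41028442151}{147118}$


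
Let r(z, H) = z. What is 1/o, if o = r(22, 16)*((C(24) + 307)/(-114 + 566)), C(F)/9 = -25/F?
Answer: 1808/26191 ≈ 0.069031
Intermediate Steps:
C(F) = -225/F (C(F) = 9*(-25/F) = -225/F)
o = 26191/1808 (o = 22*((-225/24 + 307)/(-114 + 566)) = 22*((-225*1/24 + 307)/452) = 22*((-75/8 + 307)*(1/452)) = 22*((2381/8)*(1/452)) = 22*(2381/3616) = 26191/1808 ≈ 14.486)
1/o = 1/(26191/1808) = 1808/26191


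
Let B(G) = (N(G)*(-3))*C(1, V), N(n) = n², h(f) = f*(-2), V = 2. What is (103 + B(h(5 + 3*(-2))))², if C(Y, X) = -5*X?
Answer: 49729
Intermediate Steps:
h(f) = -2*f
B(G) = 30*G² (B(G) = (G²*(-3))*(-5*2) = -3*G²*(-10) = 30*G²)
(103 + B(h(5 + 3*(-2))))² = (103 + 30*(-2*(5 + 3*(-2)))²)² = (103 + 30*(-2*(5 - 6))²)² = (103 + 30*(-2*(-1))²)² = (103 + 30*2²)² = (103 + 30*4)² = (103 + 120)² = 223² = 49729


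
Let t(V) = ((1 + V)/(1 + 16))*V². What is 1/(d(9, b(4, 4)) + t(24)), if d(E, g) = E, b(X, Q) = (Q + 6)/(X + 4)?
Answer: 17/14553 ≈ 0.0011681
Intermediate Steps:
b(X, Q) = (6 + Q)/(4 + X)
t(V) = V²*(1/17 + V/17) (t(V) = ((1 + V)/17)*V² = ((1 + V)*(1/17))*V² = (1/17 + V/17)*V² = V²*(1/17 + V/17))
1/(d(9, b(4, 4)) + t(24)) = 1/(9 + (1/17)*24²*(1 + 24)) = 1/(9 + (1/17)*576*25) = 1/(9 + 14400/17) = 1/(14553/17) = 17/14553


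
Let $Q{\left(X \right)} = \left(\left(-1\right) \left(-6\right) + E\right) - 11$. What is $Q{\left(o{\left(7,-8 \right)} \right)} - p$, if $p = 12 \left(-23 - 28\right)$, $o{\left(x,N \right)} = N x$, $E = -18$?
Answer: $589$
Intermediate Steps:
$Q{\left(X \right)} = -23$ ($Q{\left(X \right)} = \left(\left(-1\right) \left(-6\right) - 18\right) - 11 = \left(6 - 18\right) - 11 = -12 - 11 = -23$)
$p = -612$ ($p = 12 \left(-51\right) = -612$)
$Q{\left(o{\left(7,-8 \right)} \right)} - p = -23 - -612 = -23 + 612 = 589$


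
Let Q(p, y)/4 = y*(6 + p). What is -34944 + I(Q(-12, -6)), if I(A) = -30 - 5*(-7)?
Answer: -34939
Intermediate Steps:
Q(p, y) = 4*y*(6 + p) (Q(p, y) = 4*(y*(6 + p)) = 4*y*(6 + p))
I(A) = 5 (I(A) = -30 + 35 = 5)
-34944 + I(Q(-12, -6)) = -34944 + 5 = -34939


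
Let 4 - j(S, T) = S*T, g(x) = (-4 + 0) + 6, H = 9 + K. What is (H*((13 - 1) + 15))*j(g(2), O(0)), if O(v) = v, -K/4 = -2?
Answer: 1836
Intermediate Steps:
K = 8 (K = -4*(-2) = 8)
H = 17 (H = 9 + 8 = 17)
g(x) = 2 (g(x) = -4 + 6 = 2)
j(S, T) = 4 - S*T
(H*((13 - 1) + 15))*j(g(2), O(0)) = (17*((13 - 1) + 15))*(4 - 1*2*0) = (17*(12 + 15))*(4 + 0) = (17*27)*4 = 459*4 = 1836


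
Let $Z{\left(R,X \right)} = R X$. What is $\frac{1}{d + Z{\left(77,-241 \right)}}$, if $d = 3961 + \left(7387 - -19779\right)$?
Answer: $\frac{1}{12570} \approx 7.9555 \cdot 10^{-5}$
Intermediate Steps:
$d = 31127$ ($d = 3961 + \left(7387 + 19779\right) = 3961 + 27166 = 31127$)
$\frac{1}{d + Z{\left(77,-241 \right)}} = \frac{1}{31127 + 77 \left(-241\right)} = \frac{1}{31127 - 18557} = \frac{1}{12570}$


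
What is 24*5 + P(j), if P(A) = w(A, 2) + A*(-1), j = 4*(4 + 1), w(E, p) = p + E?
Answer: 122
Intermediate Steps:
w(E, p) = E + p
j = 20 (j = 4*5 = 20)
P(A) = 2 (P(A) = (A + 2) + A*(-1) = (2 + A) - A = 2)
24*5 + P(j) = 24*5 + 2 = 120 + 2 = 122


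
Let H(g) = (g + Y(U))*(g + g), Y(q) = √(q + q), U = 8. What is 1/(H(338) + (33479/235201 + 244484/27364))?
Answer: 1609010041/372004854149032 ≈ 4.3252e-6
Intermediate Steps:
Y(q) = √2*√q (Y(q) = √(2*q) = √2*√q)
H(g) = 2*g*(4 + g) (H(g) = (g + √2*√8)*(g + g) = (g + √2*(2*√2))*(2*g) = (g + 4)*(2*g) = (4 + g)*(2*g) = 2*g*(4 + g))
1/(H(338) + (33479/235201 + 244484/27364)) = 1/(2*338*(4 + 338) + (33479/235201 + 244484/27364)) = 1/(2*338*342 + (33479*(1/235201) + 244484*(1/27364))) = 1/(231192 + (33479/235201 + 61121/6841)) = 1/(231192 + 14604750160/1609010041) = 1/(372004854149032/1609010041) = 1609010041/372004854149032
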